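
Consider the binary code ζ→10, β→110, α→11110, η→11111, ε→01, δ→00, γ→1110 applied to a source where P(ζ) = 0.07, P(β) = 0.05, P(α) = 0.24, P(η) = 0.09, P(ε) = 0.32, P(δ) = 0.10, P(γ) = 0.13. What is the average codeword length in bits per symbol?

L̄ = Σ pᵢ·ℓᵢ = 0.07·2 + 0.05·3 + 0.24·5 + 0.09·5 + 0.32·2 + 0.10·2 + 0.13·4 = 3.3 bits/symbol.

3.3 bits/symbol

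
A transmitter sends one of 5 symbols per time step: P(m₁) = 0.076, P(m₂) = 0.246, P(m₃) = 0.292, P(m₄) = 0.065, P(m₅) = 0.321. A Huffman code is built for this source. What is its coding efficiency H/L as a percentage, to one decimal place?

97.2%

Entropy H = −Σ p log₂ p ≈ 2.0814 bits.
Huffman merges: 13/200+19/250→141/1000; 141/1000+123/500→387/1000; 73/250+321/1000→613/1000; 387/1000+613/1000→1. L = 2141/1000 ≈ 2.1410.
Efficiency = H/L = 2.0814/2.1410 = 97.2%.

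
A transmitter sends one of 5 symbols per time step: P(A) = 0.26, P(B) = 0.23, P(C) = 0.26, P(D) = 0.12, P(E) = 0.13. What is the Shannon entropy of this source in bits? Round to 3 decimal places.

H = −Σ pᵢ log₂ pᵢ.
−0.26·log₂(0.26) = 0.5053
−0.23·log₂(0.23) = 0.4877
−0.26·log₂(0.26) = 0.5053
−0.12·log₂(0.12) = 0.3671
−0.13·log₂(0.13) = 0.3826
Sum ≈ 2.2480 → 2.248 bits.

2.248 bits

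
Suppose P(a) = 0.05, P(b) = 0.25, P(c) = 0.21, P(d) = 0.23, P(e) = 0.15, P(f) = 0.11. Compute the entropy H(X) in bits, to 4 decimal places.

2.4374 bits

H = −Σ pᵢ log₂ pᵢ.
−0.05·log₂(0.05) = 0.2161
−0.25·log₂(0.25) = 0.5000
−0.21·log₂(0.21) = 0.4728
−0.23·log₂(0.23) = 0.4877
−0.15·log₂(0.15) = 0.4105
−0.11·log₂(0.11) = 0.3503
Sum ≈ 2.4374 → 2.4374 bits.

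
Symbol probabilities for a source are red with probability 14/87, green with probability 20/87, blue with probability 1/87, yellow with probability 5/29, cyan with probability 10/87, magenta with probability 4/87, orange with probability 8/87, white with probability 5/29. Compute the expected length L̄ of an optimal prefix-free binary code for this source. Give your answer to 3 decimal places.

2.805 bits/symbol

Repeatedly combine the two least-probable nodes; the expected code length is the sum of the merged weights.
merge 1/87 + 4/87 → 5/87
merge 5/87 + 8/87 → 13/87
merge 10/87 + 13/87 → 23/87
merge 14/87 + 5/29 → 1/3
merge 5/29 + 20/87 → 35/87
merge 23/87 + 1/3 → 52/87
merge 35/87 + 52/87 → 1
L = 5/87 + 13/87 + 23/87 + 1/3 + 35/87 + 52/87 + 1 = 244/87 ≈ 2.805 bits/symbol.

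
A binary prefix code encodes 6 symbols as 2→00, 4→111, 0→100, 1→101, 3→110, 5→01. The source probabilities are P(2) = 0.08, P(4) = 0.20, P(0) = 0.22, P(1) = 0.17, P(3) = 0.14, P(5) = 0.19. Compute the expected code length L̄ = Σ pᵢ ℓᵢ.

L̄ = Σ pᵢ·ℓᵢ = 0.08·2 + 0.20·3 + 0.22·3 + 0.17·3 + 0.14·3 + 0.19·2 = 2.73 bits/symbol.

2.73 bits/symbol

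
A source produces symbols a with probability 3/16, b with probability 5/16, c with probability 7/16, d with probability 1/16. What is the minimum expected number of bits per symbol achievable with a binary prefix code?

1.8125 bits/symbol

Repeatedly combine the two least-probable nodes; the expected code length is the sum of the merged weights.
merge 1/16 + 3/16 → 1/4
merge 1/4 + 5/16 → 9/16
merge 7/16 + 9/16 → 1
L = 1/4 + 9/16 + 1 = 29/16 = 1.8125 bits/symbol.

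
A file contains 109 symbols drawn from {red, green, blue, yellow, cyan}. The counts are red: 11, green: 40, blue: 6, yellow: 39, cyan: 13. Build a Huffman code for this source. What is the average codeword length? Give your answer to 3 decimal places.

2.064 bits/symbol

Probabilities are the counts divided by 109.
Repeatedly combine the two least-probable nodes; the expected code length is the sum of the merged weights.
merge 6/109 + 11/109 → 17/109
merge 13/109 + 17/109 → 30/109
merge 30/109 + 39/109 → 69/109
merge 40/109 + 69/109 → 1
L = 17/109 + 30/109 + 69/109 + 1 = 225/109 ≈ 2.064 bits/symbol.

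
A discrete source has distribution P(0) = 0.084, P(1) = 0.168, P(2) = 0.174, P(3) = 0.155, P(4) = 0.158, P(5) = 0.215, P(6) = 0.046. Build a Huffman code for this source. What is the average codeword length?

2.741 bits/symbol

Repeatedly combine the two least-probable nodes; the expected code length is the sum of the merged weights.
merge 23/500 + 21/250 → 13/100
merge 13/100 + 31/200 → 57/200
merge 79/500 + 21/125 → 163/500
merge 87/500 + 43/200 → 389/1000
merge 57/200 + 163/500 → 611/1000
merge 389/1000 + 611/1000 → 1
L = 13/100 + 57/200 + 163/500 + 389/1000 + 611/1000 + 1 = 2741/1000 = 2.741 bits/symbol.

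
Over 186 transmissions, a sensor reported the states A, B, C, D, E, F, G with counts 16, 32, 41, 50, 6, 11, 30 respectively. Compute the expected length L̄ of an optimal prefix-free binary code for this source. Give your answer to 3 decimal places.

2.602 bits/symbol

Probabilities are the counts divided by 186.
Repeatedly combine the two least-probable nodes; the expected code length is the sum of the merged weights.
merge 1/31 + 11/186 → 17/186
merge 8/93 + 17/186 → 11/62
merge 5/31 + 16/93 → 1/3
merge 11/62 + 41/186 → 37/93
merge 25/93 + 1/3 → 56/93
merge 37/93 + 56/93 → 1
L = 17/186 + 11/62 + 1/3 + 37/93 + 56/93 + 1 = 242/93 ≈ 2.602 bits/symbol.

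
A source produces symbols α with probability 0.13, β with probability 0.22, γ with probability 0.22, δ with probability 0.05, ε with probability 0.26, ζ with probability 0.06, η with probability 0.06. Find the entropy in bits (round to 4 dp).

H = −Σ pᵢ log₂ pᵢ.
−0.13·log₂(0.13) = 0.3826
−0.22·log₂(0.22) = 0.4806
−0.22·log₂(0.22) = 0.4806
−0.05·log₂(0.05) = 0.2161
−0.26·log₂(0.26) = 0.5053
−0.06·log₂(0.06) = 0.2435
−0.06·log₂(0.06) = 0.2435
Sum ≈ 2.5522 → 2.5522 bits.

2.5522 bits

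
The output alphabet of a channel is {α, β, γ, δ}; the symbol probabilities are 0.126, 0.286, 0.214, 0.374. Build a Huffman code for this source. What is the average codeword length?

1.966 bits/symbol

Repeatedly combine the two least-probable nodes; the expected code length is the sum of the merged weights.
merge 63/500 + 107/500 → 17/50
merge 143/500 + 17/50 → 313/500
merge 187/500 + 313/500 → 1
L = 17/50 + 313/500 + 1 = 983/500 = 1.966 bits/symbol.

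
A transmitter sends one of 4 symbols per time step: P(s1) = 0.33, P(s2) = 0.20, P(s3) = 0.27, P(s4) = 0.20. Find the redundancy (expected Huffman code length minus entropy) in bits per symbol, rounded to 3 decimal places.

0.033 bits

Entropy H = −Σ p log₂ p ≈ 1.9666 bits.
Huffman merges: 1/5+1/5→2/5; 27/100+33/100→3/5; 2/5+3/5→1. L = 2 ≈ 2.0000.
L − H = 2.0000 − 1.9666 = 0.033 bits.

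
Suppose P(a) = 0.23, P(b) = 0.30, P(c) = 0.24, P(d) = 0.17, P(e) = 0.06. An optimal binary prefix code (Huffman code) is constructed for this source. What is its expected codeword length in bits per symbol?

2.23 bits/symbol

Repeatedly combine the two least-probable nodes; the expected code length is the sum of the merged weights.
merge 3/50 + 17/100 → 23/100
merge 23/100 + 23/100 → 23/50
merge 6/25 + 3/10 → 27/50
merge 23/50 + 27/50 → 1
L = 23/100 + 23/50 + 27/50 + 1 = 223/100 = 2.23 bits/symbol.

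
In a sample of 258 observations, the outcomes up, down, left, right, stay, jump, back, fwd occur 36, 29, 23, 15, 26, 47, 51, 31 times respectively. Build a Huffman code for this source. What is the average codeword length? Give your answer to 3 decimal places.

2.950 bits/symbol

Probabilities are the counts divided by 258.
Repeatedly combine the two least-probable nodes; the expected code length is the sum of the merged weights.
merge 5/86 + 23/258 → 19/129
merge 13/129 + 29/258 → 55/258
merge 31/258 + 6/43 → 67/258
merge 19/129 + 47/258 → 85/258
merge 17/86 + 55/258 → 53/129
merge 67/258 + 85/258 → 76/129
merge 53/129 + 76/129 → 1
L = 19/129 + 55/258 + 67/258 + 85/258 + 53/129 + 76/129 + 1 = 761/258 ≈ 2.950 bits/symbol.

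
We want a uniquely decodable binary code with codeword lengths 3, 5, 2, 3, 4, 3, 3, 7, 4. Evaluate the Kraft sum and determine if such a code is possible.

With common denominator 2^7 = 128: Σ 2^(−ℓᵢ) = 16/128 + 4/128 + 32/128 + 16/128 + 8/128 + 16/128 + 16/128 + 1/128 + 8/128 = 117/128 = 0.9140625.
Kraft's inequality requires Σ ≤ 1; here Σ = 0.9140625 ≤ 1, so such a prefix code exists.

0.9140625; yes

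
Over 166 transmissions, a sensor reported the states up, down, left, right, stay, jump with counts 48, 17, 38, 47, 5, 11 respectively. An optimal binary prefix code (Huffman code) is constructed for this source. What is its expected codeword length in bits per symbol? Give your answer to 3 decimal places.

2.295 bits/symbol

Probabilities are the counts divided by 166.
Repeatedly combine the two least-probable nodes; the expected code length is the sum of the merged weights.
merge 5/166 + 11/166 → 8/83
merge 8/83 + 17/166 → 33/166
merge 33/166 + 19/83 → 71/166
merge 47/166 + 24/83 → 95/166
merge 71/166 + 95/166 → 1
L = 8/83 + 33/166 + 71/166 + 95/166 + 1 = 381/166 ≈ 2.295 bits/symbol.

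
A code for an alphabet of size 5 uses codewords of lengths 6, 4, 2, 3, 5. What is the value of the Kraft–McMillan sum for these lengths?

0.484375

With common denominator 2^6 = 64: Σ 2^(−ℓᵢ) = 1/64 + 4/64 + 16/64 + 8/64 + 2/64 = 31/64 = 0.484375.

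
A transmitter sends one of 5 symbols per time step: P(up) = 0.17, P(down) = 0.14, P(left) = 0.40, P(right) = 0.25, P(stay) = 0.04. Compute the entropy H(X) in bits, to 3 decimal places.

H = −Σ pᵢ log₂ pᵢ.
−0.17·log₂(0.17) = 0.4346
−0.14·log₂(0.14) = 0.3971
−0.40·log₂(0.40) = 0.5288
−0.25·log₂(0.25) = 0.5000
−0.04·log₂(0.04) = 0.1858
Sum ≈ 2.0462 → 2.046 bits.

2.046 bits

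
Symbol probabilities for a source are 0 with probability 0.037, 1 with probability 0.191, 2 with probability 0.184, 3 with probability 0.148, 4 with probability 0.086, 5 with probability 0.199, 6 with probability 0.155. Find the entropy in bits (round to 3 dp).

H = −Σ pᵢ log₂ pᵢ.
−0.037·log₂(0.037) = 0.1760
−0.191·log₂(0.191) = 0.4562
−0.184·log₂(0.184) = 0.4494
−0.148·log₂(0.148) = 0.4079
−0.086·log₂(0.086) = 0.3044
−0.199·log₂(0.199) = 0.4635
−0.155·log₂(0.155) = 0.4169
Sum ≈ 2.6743 → 2.674 bits.

2.674 bits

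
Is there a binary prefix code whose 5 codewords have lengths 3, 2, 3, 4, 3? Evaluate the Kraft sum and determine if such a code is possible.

0.6875; yes

With common denominator 2^4 = 16: Σ 2^(−ℓᵢ) = 2/16 + 4/16 + 2/16 + 1/16 + 2/16 = 11/16 = 0.6875.
Kraft's inequality requires Σ ≤ 1; here Σ = 0.6875 ≤ 1, so such a prefix code exists.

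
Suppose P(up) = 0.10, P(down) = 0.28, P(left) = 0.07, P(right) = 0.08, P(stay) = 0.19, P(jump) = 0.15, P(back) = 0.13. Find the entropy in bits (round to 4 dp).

H = −Σ pᵢ log₂ pᵢ.
−0.10·log₂(0.10) = 0.3322
−0.28·log₂(0.28) = 0.5142
−0.07·log₂(0.07) = 0.2686
−0.08·log₂(0.08) = 0.2915
−0.19·log₂(0.19) = 0.4552
−0.15·log₂(0.15) = 0.4105
−0.13·log₂(0.13) = 0.3826
Sum ≈ 2.6549 → 2.6549 bits.

2.6549 bits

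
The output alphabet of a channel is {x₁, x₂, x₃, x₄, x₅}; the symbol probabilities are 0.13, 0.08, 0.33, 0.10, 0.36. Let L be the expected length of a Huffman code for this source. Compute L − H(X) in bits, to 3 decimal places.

0.065 bits

Entropy H = −Σ p log₂ p ≈ 2.0648 bits.
Huffman merges: 2/25+1/10→9/50; 13/100+9/50→31/100; 31/100+33/100→16/25; 9/25+16/25→1. L = 213/100 ≈ 2.1300.
L − H = 2.1300 − 2.0648 = 0.065 bits.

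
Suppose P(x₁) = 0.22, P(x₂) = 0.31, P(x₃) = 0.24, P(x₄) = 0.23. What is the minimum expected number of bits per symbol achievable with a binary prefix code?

Repeatedly combine the two least-probable nodes; the expected code length is the sum of the merged weights.
merge 11/50 + 23/100 → 9/20
merge 6/25 + 31/100 → 11/20
merge 9/20 + 11/20 → 1
L = 9/20 + 11/20 + 1 = 2 bits/symbol.

2 bits/symbol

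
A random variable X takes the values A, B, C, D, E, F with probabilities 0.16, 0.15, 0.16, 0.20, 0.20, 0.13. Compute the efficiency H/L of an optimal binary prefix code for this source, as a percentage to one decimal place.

Entropy H = −Σ p log₂ p ≈ 2.5680 bits.
Huffman merges: 13/100+3/20→7/25; 4/25+4/25→8/25; 1/5+1/5→2/5; 7/25+8/25→3/5; 2/5+3/5→1. L = 13/5 ≈ 2.6000.
Efficiency = H/L = 2.5680/2.6000 = 98.8%.

98.8%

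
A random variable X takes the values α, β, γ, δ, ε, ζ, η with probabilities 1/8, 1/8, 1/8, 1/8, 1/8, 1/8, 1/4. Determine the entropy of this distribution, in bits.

Each probability is a power of 1/2, so log₂(1/p) is an integer.
H = Σ p·log₂(1/p) = 1/8·3 + 1/8·3 + 1/8·3 + 1/8·3 + 1/8·3 + 1/8·3 + 1/4·2 = 2.75 bits.

2.75 bits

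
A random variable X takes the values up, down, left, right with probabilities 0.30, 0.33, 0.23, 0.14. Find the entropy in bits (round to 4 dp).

1.9337 bits

H = −Σ pᵢ log₂ pᵢ.
−0.30·log₂(0.30) = 0.5211
−0.33·log₂(0.33) = 0.5278
−0.23·log₂(0.23) = 0.4877
−0.14·log₂(0.14) = 0.3971
Sum ≈ 1.9337 → 1.9337 bits.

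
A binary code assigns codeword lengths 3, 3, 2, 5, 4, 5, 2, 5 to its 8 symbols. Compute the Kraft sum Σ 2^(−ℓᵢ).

With common denominator 2^5 = 32: Σ 2^(−ℓᵢ) = 4/32 + 4/32 + 8/32 + 1/32 + 2/32 + 1/32 + 8/32 + 1/32 = 29/32 = 0.90625.

0.90625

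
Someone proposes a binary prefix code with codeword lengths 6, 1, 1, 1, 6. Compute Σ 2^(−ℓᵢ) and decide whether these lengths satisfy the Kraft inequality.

1.53125; no

With common denominator 2^6 = 64: Σ 2^(−ℓᵢ) = 1/64 + 32/64 + 32/64 + 32/64 + 1/64 = 98/64 = 1.53125.
Kraft's inequality requires Σ ≤ 1; here Σ = 1.53125 > 1, so no such prefix code exists.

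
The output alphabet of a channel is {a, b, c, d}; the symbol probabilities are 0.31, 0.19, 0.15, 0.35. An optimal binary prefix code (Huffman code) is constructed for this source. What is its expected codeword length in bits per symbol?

1.99 bits/symbol

Repeatedly combine the two least-probable nodes; the expected code length is the sum of the merged weights.
merge 3/20 + 19/100 → 17/50
merge 31/100 + 17/50 → 13/20
merge 7/20 + 13/20 → 1
L = 17/50 + 13/20 + 1 = 199/100 = 1.99 bits/symbol.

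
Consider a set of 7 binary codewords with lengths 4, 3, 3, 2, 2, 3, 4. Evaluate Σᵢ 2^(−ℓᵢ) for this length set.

With common denominator 2^4 = 16: Σ 2^(−ℓᵢ) = 1/16 + 2/16 + 2/16 + 4/16 + 4/16 + 2/16 + 1/16 = 16/16 = 1.

1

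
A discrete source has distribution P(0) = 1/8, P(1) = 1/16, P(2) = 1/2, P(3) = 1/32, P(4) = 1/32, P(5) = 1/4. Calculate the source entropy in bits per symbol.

Each probability is a power of 1/2, so log₂(1/p) is an integer.
H = Σ p·log₂(1/p) = 1/8·3 + 1/16·4 + 1/2·1 + 1/32·5 + 1/32·5 + 1/4·2 = 1.9375 bits.

1.9375 bits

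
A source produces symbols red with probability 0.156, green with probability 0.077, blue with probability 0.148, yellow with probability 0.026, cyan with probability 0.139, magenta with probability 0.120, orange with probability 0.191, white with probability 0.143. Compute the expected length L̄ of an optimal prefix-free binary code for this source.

2.912 bits/symbol

Repeatedly combine the two least-probable nodes; the expected code length is the sum of the merged weights.
merge 13/500 + 77/1000 → 103/1000
merge 103/1000 + 3/25 → 223/1000
merge 139/1000 + 143/1000 → 141/500
merge 37/250 + 39/250 → 38/125
merge 191/1000 + 223/1000 → 207/500
merge 141/500 + 38/125 → 293/500
merge 207/500 + 293/500 → 1
L = 103/1000 + 223/1000 + 141/500 + 38/125 + 207/500 + 293/500 + 1 = 364/125 = 2.912 bits/symbol.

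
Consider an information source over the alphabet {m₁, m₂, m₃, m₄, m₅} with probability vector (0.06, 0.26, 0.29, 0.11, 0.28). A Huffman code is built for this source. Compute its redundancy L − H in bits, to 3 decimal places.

0.039 bits

Entropy H = −Σ p log₂ p ≈ 2.1312 bits.
Huffman merges: 3/50+11/100→17/100; 17/100+13/50→43/100; 7/25+29/100→57/100; 43/100+57/100→1. L = 217/100 ≈ 2.1700.
L − H = 2.1700 − 2.1312 = 0.039 bits.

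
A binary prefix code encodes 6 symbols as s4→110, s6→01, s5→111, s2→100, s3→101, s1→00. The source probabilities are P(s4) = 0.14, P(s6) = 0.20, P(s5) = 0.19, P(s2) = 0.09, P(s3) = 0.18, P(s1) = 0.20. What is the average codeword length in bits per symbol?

L̄ = Σ pᵢ·ℓᵢ = 0.14·3 + 0.20·2 + 0.19·3 + 0.09·3 + 0.18·3 + 0.20·2 = 2.6 bits/symbol.

2.6 bits/symbol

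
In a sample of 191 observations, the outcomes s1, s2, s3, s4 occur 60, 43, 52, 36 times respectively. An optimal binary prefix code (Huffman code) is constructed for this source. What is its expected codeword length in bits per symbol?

Probabilities are the counts divided by 191.
Repeatedly combine the two least-probable nodes; the expected code length is the sum of the merged weights.
merge 36/191 + 43/191 → 79/191
merge 52/191 + 60/191 → 112/191
merge 79/191 + 112/191 → 1
L = 79/191 + 112/191 + 1 = 2 bits/symbol.

2 bits/symbol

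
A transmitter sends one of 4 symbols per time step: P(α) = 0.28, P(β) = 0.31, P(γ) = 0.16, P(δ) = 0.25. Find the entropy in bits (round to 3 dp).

1.961 bits

H = −Σ pᵢ log₂ pᵢ.
−0.28·log₂(0.28) = 0.5142
−0.31·log₂(0.31) = 0.5238
−0.16·log₂(0.16) = 0.4230
−0.25·log₂(0.25) = 0.5000
Sum ≈ 1.9610 → 1.961 bits.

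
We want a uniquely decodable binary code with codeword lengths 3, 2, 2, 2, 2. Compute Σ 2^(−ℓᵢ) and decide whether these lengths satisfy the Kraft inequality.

With common denominator 2^3 = 8: Σ 2^(−ℓᵢ) = 1/8 + 2/8 + 2/8 + 2/8 + 2/8 = 9/8 = 1.125.
Kraft's inequality requires Σ ≤ 1; here Σ = 1.125 > 1, so no such prefix code exists.

1.125; no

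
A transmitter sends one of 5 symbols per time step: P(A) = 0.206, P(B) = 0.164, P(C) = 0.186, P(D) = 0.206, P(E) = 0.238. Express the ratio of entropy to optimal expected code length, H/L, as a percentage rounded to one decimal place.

98.3%

Entropy H = −Σ p log₂ p ≈ 2.3111 bits.
Huffman merges: 41/250+93/500→7/20; 103/500+103/500→103/250; 119/500+7/20→147/250; 103/250+147/250→1. L = 47/20 ≈ 2.3500.
Efficiency = H/L = 2.3111/2.3500 = 98.3%.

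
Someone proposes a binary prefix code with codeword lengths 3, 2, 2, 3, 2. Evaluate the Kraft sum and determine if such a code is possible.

1; yes

With common denominator 2^3 = 8: Σ 2^(−ℓᵢ) = 1/8 + 2/8 + 2/8 + 1/8 + 2/8 = 8/8 = 1.
Kraft's inequality requires Σ ≤ 1; here Σ = 1 ≤ 1, so such a prefix code exists.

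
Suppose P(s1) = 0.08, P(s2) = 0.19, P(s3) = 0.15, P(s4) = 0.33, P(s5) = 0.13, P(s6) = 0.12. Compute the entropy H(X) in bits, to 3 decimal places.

H = −Σ pᵢ log₂ pᵢ.
−0.08·log₂(0.08) = 0.2915
−0.19·log₂(0.19) = 0.4552
−0.15·log₂(0.15) = 0.4105
−0.33·log₂(0.33) = 0.5278
−0.13·log₂(0.13) = 0.3826
−0.12·log₂(0.12) = 0.3671
Sum ≈ 2.4348 → 2.435 bits.

2.435 bits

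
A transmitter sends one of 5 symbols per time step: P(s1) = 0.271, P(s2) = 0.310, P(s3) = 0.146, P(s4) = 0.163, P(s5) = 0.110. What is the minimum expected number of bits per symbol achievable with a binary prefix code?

2.256 bits/symbol

Repeatedly combine the two least-probable nodes; the expected code length is the sum of the merged weights.
merge 11/100 + 73/500 → 32/125
merge 163/1000 + 32/125 → 419/1000
merge 271/1000 + 31/100 → 581/1000
merge 419/1000 + 581/1000 → 1
L = 32/125 + 419/1000 + 581/1000 + 1 = 282/125 = 2.256 bits/symbol.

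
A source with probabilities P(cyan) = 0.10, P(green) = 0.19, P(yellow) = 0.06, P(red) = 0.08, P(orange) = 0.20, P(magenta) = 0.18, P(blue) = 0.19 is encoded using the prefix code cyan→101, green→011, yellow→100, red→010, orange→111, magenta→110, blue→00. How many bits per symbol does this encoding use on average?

L̄ = Σ pᵢ·ℓᵢ = 0.10·3 + 0.19·3 + 0.06·3 + 0.08·3 + 0.20·3 + 0.18·3 + 0.19·2 = 2.81 bits/symbol.

2.81 bits/symbol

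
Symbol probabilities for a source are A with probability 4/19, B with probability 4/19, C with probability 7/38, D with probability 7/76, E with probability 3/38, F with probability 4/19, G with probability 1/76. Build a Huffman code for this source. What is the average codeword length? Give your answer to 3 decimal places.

2.645 bits/symbol

Repeatedly combine the two least-probable nodes; the expected code length is the sum of the merged weights.
merge 1/76 + 3/38 → 7/76
merge 7/76 + 7/76 → 7/38
merge 7/38 + 7/38 → 7/19
merge 4/19 + 4/19 → 8/19
merge 4/19 + 7/19 → 11/19
merge 8/19 + 11/19 → 1
L = 7/76 + 7/38 + 7/19 + 8/19 + 11/19 + 1 = 201/76 ≈ 2.645 bits/symbol.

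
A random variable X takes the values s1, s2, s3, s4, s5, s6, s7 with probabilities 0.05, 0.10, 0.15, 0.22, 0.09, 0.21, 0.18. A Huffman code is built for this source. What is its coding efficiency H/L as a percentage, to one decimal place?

Entropy H = −Σ p log₂ p ≈ 2.6702 bits.
Huffman merges: 1/20+9/100→7/50; 1/10+7/50→6/25; 3/20+9/50→33/100; 21/100+11/50→43/100; 6/25+33/100→57/100; 43/100+57/100→1. L = 271/100 ≈ 2.7100.
Efficiency = H/L = 2.6702/2.7100 = 98.5%.

98.5%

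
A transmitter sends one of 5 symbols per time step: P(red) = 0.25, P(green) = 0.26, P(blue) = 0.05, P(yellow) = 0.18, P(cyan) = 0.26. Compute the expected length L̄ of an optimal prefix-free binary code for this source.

Repeatedly combine the two least-probable nodes; the expected code length is the sum of the merged weights.
merge 1/20 + 9/50 → 23/100
merge 23/100 + 1/4 → 12/25
merge 13/50 + 13/50 → 13/25
merge 12/25 + 13/25 → 1
L = 23/100 + 12/25 + 13/25 + 1 = 223/100 = 2.23 bits/symbol.

2.23 bits/symbol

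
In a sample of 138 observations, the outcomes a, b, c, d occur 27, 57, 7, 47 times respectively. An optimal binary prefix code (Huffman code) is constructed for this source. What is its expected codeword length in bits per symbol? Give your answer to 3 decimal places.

Probabilities are the counts divided by 138.
Repeatedly combine the two least-probable nodes; the expected code length is the sum of the merged weights.
merge 7/138 + 9/46 → 17/69
merge 17/69 + 47/138 → 27/46
merge 19/46 + 27/46 → 1
L = 17/69 + 27/46 + 1 = 11/6 ≈ 1.833 bits/symbol.

1.833 bits/symbol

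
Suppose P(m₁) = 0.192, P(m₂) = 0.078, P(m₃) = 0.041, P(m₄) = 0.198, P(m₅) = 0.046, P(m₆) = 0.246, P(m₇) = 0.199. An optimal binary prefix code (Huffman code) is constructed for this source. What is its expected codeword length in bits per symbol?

Repeatedly combine the two least-probable nodes; the expected code length is the sum of the merged weights.
merge 41/1000 + 23/500 → 87/1000
merge 39/500 + 87/1000 → 33/200
merge 33/200 + 24/125 → 357/1000
merge 99/500 + 199/1000 → 397/1000
merge 123/500 + 357/1000 → 603/1000
merge 397/1000 + 603/1000 → 1
L = 87/1000 + 33/200 + 357/1000 + 397/1000 + 603/1000 + 1 = 2609/1000 = 2.609 bits/symbol.

2.609 bits/symbol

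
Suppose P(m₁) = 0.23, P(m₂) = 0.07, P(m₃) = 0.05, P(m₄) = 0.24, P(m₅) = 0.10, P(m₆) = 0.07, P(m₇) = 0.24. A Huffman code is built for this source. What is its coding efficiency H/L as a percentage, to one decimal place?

99.3%

Entropy H = −Σ p log₂ p ≈ 2.5613 bits.
Huffman merges: 1/20+7/100→3/25; 7/100+1/10→17/100; 3/25+17/100→29/100; 23/100+6/25→47/100; 6/25+29/100→53/100; 47/100+53/100→1. L = 129/50 ≈ 2.5800.
Efficiency = H/L = 2.5613/2.5800 = 99.3%.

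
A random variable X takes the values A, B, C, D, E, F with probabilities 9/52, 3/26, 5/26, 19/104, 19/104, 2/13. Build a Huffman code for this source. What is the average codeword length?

Repeatedly combine the two least-probable nodes; the expected code length is the sum of the merged weights.
merge 3/26 + 2/13 → 7/26
merge 9/52 + 19/104 → 37/104
merge 19/104 + 5/26 → 3/8
merge 7/26 + 37/104 → 5/8
merge 3/8 + 5/8 → 1
L = 7/26 + 37/104 + 3/8 + 5/8 + 1 = 21/8 = 2.625 bits/symbol.

2.625 bits/symbol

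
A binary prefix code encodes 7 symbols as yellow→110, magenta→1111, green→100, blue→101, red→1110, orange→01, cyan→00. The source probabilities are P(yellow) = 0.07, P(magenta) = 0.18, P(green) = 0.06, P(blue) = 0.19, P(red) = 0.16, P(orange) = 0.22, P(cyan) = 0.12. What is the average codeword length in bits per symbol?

L̄ = Σ pᵢ·ℓᵢ = 0.07·3 + 0.18·4 + 0.06·3 + 0.19·3 + 0.16·4 + 0.22·2 + 0.12·2 = 3 bits/symbol.

3 bits/symbol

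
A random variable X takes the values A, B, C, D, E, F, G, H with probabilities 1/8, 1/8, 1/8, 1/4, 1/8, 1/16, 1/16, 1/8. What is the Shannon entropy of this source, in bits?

2.875 bits

Each probability is a power of 1/2, so log₂(1/p) is an integer.
H = Σ p·log₂(1/p) = 1/8·3 + 1/8·3 + 1/8·3 + 1/4·2 + 1/8·3 + 1/16·4 + 1/16·4 + 1/8·3 = 2.875 bits.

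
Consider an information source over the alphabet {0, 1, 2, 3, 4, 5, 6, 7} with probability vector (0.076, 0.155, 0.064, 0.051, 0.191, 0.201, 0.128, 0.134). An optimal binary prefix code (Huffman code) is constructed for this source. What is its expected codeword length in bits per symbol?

2.914 bits/symbol

Repeatedly combine the two least-probable nodes; the expected code length is the sum of the merged weights.
merge 51/1000 + 8/125 → 23/200
merge 19/250 + 23/200 → 191/1000
merge 16/125 + 67/500 → 131/500
merge 31/200 + 191/1000 → 173/500
merge 191/1000 + 201/1000 → 49/125
merge 131/500 + 173/500 → 76/125
merge 49/125 + 76/125 → 1
L = 23/200 + 191/1000 + 131/500 + 173/500 + 49/125 + 76/125 + 1 = 1457/500 = 2.914 bits/symbol.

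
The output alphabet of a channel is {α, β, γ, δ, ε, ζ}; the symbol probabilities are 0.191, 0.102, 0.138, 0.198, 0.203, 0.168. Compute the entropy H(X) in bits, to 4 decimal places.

2.5483 bits

H = −Σ pᵢ log₂ pᵢ.
−0.191·log₂(0.191) = 0.4562
−0.102·log₂(0.102) = 0.3359
−0.138·log₂(0.138) = 0.3943
−0.198·log₂(0.198) = 0.4626
−0.203·log₂(0.203) = 0.4670
−0.168·log₂(0.168) = 0.4323
Sum ≈ 2.5483 → 2.5483 bits.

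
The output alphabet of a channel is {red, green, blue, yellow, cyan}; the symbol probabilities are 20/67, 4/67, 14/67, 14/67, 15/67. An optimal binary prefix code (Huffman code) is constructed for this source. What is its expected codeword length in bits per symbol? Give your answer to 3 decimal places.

Repeatedly combine the two least-probable nodes; the expected code length is the sum of the merged weights.
merge 4/67 + 14/67 → 18/67
merge 14/67 + 15/67 → 29/67
merge 18/67 + 20/67 → 38/67
merge 29/67 + 38/67 → 1
L = 18/67 + 29/67 + 38/67 + 1 = 152/67 ≈ 2.269 bits/symbol.

2.269 bits/symbol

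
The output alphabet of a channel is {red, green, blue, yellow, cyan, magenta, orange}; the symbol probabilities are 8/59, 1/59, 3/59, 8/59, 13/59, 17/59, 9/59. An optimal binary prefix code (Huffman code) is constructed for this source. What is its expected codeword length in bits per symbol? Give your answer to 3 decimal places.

Repeatedly combine the two least-probable nodes; the expected code length is the sum of the merged weights.
merge 1/59 + 3/59 → 4/59
merge 4/59 + 8/59 → 12/59
merge 8/59 + 9/59 → 17/59
merge 12/59 + 13/59 → 25/59
merge 17/59 + 17/59 → 34/59
merge 25/59 + 34/59 → 1
L = 4/59 + 12/59 + 17/59 + 25/59 + 34/59 + 1 = 151/59 ≈ 2.559 bits/symbol.

2.559 bits/symbol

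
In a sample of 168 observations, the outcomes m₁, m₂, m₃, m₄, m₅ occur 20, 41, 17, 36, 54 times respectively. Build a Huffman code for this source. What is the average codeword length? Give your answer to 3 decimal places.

Probabilities are the counts divided by 168.
Repeatedly combine the two least-probable nodes; the expected code length is the sum of the merged weights.
merge 17/168 + 5/42 → 37/168
merge 3/14 + 37/168 → 73/168
merge 41/168 + 9/28 → 95/168
merge 73/168 + 95/168 → 1
L = 37/168 + 73/168 + 95/168 + 1 = 373/168 ≈ 2.220 bits/symbol.

2.220 bits/symbol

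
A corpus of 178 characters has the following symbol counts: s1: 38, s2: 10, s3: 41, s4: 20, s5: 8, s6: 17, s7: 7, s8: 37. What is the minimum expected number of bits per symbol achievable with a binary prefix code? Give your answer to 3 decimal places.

Probabilities are the counts divided by 178.
Repeatedly combine the two least-probable nodes; the expected code length is the sum of the merged weights.
merge 7/178 + 4/89 → 15/178
merge 5/89 + 15/178 → 25/178
merge 17/178 + 10/89 → 37/178
merge 25/178 + 37/178 → 31/89
merge 37/178 + 19/89 → 75/178
merge 41/178 + 31/89 → 103/178
merge 75/178 + 103/178 → 1
L = 15/178 + 25/178 + 37/178 + 31/89 + 75/178 + 103/178 + 1 = 495/178 ≈ 2.781 bits/symbol.

2.781 bits/symbol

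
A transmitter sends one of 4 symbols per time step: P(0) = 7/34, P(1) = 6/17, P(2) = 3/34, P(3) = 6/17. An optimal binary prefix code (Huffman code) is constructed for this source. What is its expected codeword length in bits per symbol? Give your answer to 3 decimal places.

Repeatedly combine the two least-probable nodes; the expected code length is the sum of the merged weights.
merge 3/34 + 7/34 → 5/17
merge 5/17 + 6/17 → 11/17
merge 6/17 + 11/17 → 1
L = 5/17 + 11/17 + 1 = 33/17 ≈ 1.941 bits/symbol.

1.941 bits/symbol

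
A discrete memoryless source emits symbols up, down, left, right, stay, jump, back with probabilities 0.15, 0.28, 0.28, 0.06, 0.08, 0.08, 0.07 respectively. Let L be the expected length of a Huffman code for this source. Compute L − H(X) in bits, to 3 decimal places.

Entropy H = −Σ p log₂ p ≈ 2.5341 bits.
Huffman merges: 3/50+7/100→13/100; 2/25+2/25→4/25; 13/100+3/20→7/25; 4/25+7/25→11/25; 7/25+7/25→14/25; 11/25+14/25→1. L = 257/100 ≈ 2.5700.
L − H = 2.5700 − 2.5341 = 0.036 bits.

0.036 bits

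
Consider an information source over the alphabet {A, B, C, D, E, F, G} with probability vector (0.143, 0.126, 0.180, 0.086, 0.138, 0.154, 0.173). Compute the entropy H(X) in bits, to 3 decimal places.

2.775 bits

H = −Σ pᵢ log₂ pᵢ.
−0.143·log₂(0.143) = 0.4012
−0.126·log₂(0.126) = 0.3766
−0.180·log₂(0.180) = 0.4453
−0.086·log₂(0.086) = 0.3044
−0.138·log₂(0.138) = 0.3943
−0.154·log₂(0.154) = 0.4156
−0.173·log₂(0.173) = 0.4379
Sum ≈ 2.7753 → 2.775 bits.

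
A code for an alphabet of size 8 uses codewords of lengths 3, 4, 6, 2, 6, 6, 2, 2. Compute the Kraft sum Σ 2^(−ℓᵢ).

With common denominator 2^6 = 64: Σ 2^(−ℓᵢ) = 8/64 + 4/64 + 1/64 + 16/64 + 1/64 + 1/64 + 16/64 + 16/64 = 63/64 = 0.984375.

0.984375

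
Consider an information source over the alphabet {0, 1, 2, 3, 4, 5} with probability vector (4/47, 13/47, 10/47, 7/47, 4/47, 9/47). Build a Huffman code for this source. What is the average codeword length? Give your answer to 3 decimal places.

Repeatedly combine the two least-probable nodes; the expected code length is the sum of the merged weights.
merge 4/47 + 4/47 → 8/47
merge 7/47 + 8/47 → 15/47
merge 9/47 + 10/47 → 19/47
merge 13/47 + 15/47 → 28/47
merge 19/47 + 28/47 → 1
L = 8/47 + 15/47 + 19/47 + 28/47 + 1 = 117/47 ≈ 2.489 bits/symbol.

2.489 bits/symbol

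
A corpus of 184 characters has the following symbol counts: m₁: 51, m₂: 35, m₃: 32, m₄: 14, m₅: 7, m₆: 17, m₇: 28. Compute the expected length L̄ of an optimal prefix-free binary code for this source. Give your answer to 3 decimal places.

Probabilities are the counts divided by 184.
Repeatedly combine the two least-probable nodes; the expected code length is the sum of the merged weights.
merge 7/184 + 7/92 → 21/184
merge 17/184 + 21/184 → 19/92
merge 7/46 + 4/23 → 15/46
merge 35/184 + 19/92 → 73/184
merge 51/184 + 15/46 → 111/184
merge 73/184 + 111/184 → 1
L = 21/184 + 19/92 + 15/46 + 73/184 + 111/184 + 1 = 487/184 ≈ 2.647 bits/symbol.

2.647 bits/symbol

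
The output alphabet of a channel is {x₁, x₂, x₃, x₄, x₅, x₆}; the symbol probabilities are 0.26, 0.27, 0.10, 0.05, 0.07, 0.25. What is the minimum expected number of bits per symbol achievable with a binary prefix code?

2.34 bits/symbol

Repeatedly combine the two least-probable nodes; the expected code length is the sum of the merged weights.
merge 1/20 + 7/100 → 3/25
merge 1/10 + 3/25 → 11/50
merge 11/50 + 1/4 → 47/100
merge 13/50 + 27/100 → 53/100
merge 47/100 + 53/100 → 1
L = 3/25 + 11/50 + 47/100 + 53/100 + 1 = 117/50 = 2.34 bits/symbol.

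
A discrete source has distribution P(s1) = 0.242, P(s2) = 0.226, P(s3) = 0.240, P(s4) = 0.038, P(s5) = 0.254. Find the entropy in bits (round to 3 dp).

H = −Σ pᵢ log₂ pᵢ.
−0.242·log₂(0.242) = 0.4954
−0.226·log₂(0.226) = 0.4849
−0.240·log₂(0.240) = 0.4941
−0.038·log₂(0.038) = 0.1793
−0.254·log₂(0.254) = 0.5022
Sum ≈ 2.1559 → 2.156 bits.

2.156 bits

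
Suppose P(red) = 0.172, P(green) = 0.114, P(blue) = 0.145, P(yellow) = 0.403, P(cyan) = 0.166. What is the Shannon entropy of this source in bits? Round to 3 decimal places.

H = −Σ pᵢ log₂ pᵢ.
−0.172·log₂(0.172) = 0.4368
−0.114·log₂(0.114) = 0.3571
−0.145·log₂(0.145) = 0.4040
−0.403·log₂(0.403) = 0.5284
−0.166·log₂(0.166) = 0.4301
Sum ≈ 2.1564 → 2.156 bits.

2.156 bits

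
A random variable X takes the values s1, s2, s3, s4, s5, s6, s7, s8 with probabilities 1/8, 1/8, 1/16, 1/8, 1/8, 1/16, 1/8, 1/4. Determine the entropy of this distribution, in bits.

2.875 bits

Each probability is a power of 1/2, so log₂(1/p) is an integer.
H = Σ p·log₂(1/p) = 1/8·3 + 1/8·3 + 1/16·4 + 1/8·3 + 1/8·3 + 1/16·4 + 1/8·3 + 1/4·2 = 2.875 bits.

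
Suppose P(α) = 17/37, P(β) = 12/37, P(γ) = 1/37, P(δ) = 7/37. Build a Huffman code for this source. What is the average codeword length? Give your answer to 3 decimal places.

Repeatedly combine the two least-probable nodes; the expected code length is the sum of the merged weights.
merge 1/37 + 7/37 → 8/37
merge 8/37 + 12/37 → 20/37
merge 17/37 + 20/37 → 1
L = 8/37 + 20/37 + 1 = 65/37 ≈ 1.757 bits/symbol.

1.757 bits/symbol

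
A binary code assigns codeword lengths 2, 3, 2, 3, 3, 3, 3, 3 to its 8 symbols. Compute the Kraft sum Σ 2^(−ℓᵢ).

With common denominator 2^3 = 8: Σ 2^(−ℓᵢ) = 2/8 + 1/8 + 2/8 + 1/8 + 1/8 + 1/8 + 1/8 + 1/8 = 10/8 = 1.25.

1.25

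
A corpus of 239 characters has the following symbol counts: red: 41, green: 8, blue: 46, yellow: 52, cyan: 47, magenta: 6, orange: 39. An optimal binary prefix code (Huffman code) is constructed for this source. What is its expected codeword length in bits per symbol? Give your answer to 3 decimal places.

2.644 bits/symbol

Probabilities are the counts divided by 239.
Repeatedly combine the two least-probable nodes; the expected code length is the sum of the merged weights.
merge 6/239 + 8/239 → 14/239
merge 14/239 + 39/239 → 53/239
merge 41/239 + 46/239 → 87/239
merge 47/239 + 52/239 → 99/239
merge 53/239 + 87/239 → 140/239
merge 99/239 + 140/239 → 1
L = 14/239 + 53/239 + 87/239 + 99/239 + 140/239 + 1 = 632/239 ≈ 2.644 bits/symbol.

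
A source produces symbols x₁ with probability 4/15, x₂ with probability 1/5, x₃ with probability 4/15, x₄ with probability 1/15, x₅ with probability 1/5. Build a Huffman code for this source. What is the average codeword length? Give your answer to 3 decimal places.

2.267 bits/symbol

Repeatedly combine the two least-probable nodes; the expected code length is the sum of the merged weights.
merge 1/15 + 1/5 → 4/15
merge 1/5 + 4/15 → 7/15
merge 4/15 + 4/15 → 8/15
merge 7/15 + 8/15 → 1
L = 4/15 + 7/15 + 8/15 + 1 = 34/15 ≈ 2.267 bits/symbol.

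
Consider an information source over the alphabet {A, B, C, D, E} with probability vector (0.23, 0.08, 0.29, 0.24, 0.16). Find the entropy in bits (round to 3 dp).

H = −Σ pᵢ log₂ pᵢ.
−0.23·log₂(0.23) = 0.4877
−0.08·log₂(0.08) = 0.2915
−0.29·log₂(0.29) = 0.5179
−0.24·log₂(0.24) = 0.4941
−0.16·log₂(0.16) = 0.4230
Sum ≈ 2.2142 → 2.214 bits.

2.214 bits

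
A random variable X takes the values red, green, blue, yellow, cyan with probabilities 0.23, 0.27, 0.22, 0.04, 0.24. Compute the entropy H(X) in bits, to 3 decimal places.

H = −Σ pᵢ log₂ pᵢ.
−0.23·log₂(0.23) = 0.4877
−0.27·log₂(0.27) = 0.5100
−0.22·log₂(0.22) = 0.4806
−0.04·log₂(0.04) = 0.1858
−0.24·log₂(0.24) = 0.4941
Sum ≈ 2.1582 → 2.158 bits.

2.158 bits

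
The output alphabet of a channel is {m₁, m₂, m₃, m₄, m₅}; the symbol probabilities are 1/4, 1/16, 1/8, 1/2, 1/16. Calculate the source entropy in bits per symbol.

Each probability is a power of 1/2, so log₂(1/p) is an integer.
H = Σ p·log₂(1/p) = 1/4·2 + 1/16·4 + 1/8·3 + 1/2·1 + 1/16·4 = 1.875 bits.

1.875 bits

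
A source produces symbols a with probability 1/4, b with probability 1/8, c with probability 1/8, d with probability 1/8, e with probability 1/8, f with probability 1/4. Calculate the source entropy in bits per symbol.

2.5 bits

Each probability is a power of 1/2, so log₂(1/p) is an integer.
H = Σ p·log₂(1/p) = 1/4·2 + 1/8·3 + 1/8·3 + 1/8·3 + 1/8·3 + 1/4·2 = 2.5 bits.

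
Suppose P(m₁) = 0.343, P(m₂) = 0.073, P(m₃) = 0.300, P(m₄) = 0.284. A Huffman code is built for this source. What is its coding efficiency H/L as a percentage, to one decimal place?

92.1%

Entropy H = −Σ p log₂ p ≈ 1.8420 bits.
Huffman merges: 73/1000+71/250→357/1000; 3/10+343/1000→643/1000; 357/1000+643/1000→1. L = 2 ≈ 2.0000.
Efficiency = H/L = 1.8420/2.0000 = 92.1%.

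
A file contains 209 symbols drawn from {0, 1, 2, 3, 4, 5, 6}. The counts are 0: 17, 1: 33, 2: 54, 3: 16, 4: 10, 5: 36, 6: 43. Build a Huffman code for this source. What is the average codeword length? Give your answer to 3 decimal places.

2.660 bits/symbol

Probabilities are the counts divided by 209.
Repeatedly combine the two least-probable nodes; the expected code length is the sum of the merged weights.
merge 10/209 + 16/209 → 26/209
merge 17/209 + 26/209 → 43/209
merge 3/19 + 36/209 → 69/209
merge 43/209 + 43/209 → 86/209
merge 54/209 + 69/209 → 123/209
merge 86/209 + 123/209 → 1
L = 26/209 + 43/209 + 69/209 + 86/209 + 123/209 + 1 = 556/209 ≈ 2.660 bits/symbol.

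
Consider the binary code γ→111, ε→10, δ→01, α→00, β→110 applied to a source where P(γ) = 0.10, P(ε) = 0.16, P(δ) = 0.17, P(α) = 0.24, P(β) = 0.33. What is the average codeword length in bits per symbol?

L̄ = Σ pᵢ·ℓᵢ = 0.10·3 + 0.16·2 + 0.17·2 + 0.24·2 + 0.33·3 = 2.43 bits/symbol.

2.43 bits/symbol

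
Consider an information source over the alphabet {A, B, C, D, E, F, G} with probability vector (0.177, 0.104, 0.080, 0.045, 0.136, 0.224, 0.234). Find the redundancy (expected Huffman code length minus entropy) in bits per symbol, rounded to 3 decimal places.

0.027 bits

Entropy H = −Σ p log₂ p ≈ 2.6399 bits.
Huffman merges: 9/200+2/25→1/8; 13/125+1/8→229/1000; 17/125+177/1000→313/1000; 28/125+229/1000→453/1000; 117/500+313/1000→547/1000; 453/1000+547/1000→1. L = 2667/1000 ≈ 2.6670.
L − H = 2.6670 − 2.6399 = 0.027 bits.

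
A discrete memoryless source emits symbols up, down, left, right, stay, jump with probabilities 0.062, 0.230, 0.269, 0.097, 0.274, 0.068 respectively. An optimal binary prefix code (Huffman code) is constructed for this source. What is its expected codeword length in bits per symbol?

2.357 bits/symbol

Repeatedly combine the two least-probable nodes; the expected code length is the sum of the merged weights.
merge 31/500 + 17/250 → 13/100
merge 97/1000 + 13/100 → 227/1000
merge 227/1000 + 23/100 → 457/1000
merge 269/1000 + 137/500 → 543/1000
merge 457/1000 + 543/1000 → 1
L = 13/100 + 227/1000 + 457/1000 + 543/1000 + 1 = 2357/1000 = 2.357 bits/symbol.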